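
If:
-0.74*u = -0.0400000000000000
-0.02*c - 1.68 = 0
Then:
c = -84.00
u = 0.05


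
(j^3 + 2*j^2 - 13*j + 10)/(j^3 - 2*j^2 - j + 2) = (j + 5)/(j + 1)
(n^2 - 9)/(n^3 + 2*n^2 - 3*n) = (n - 3)/(n*(n - 1))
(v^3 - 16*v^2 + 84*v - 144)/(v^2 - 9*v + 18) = (v^2 - 10*v + 24)/(v - 3)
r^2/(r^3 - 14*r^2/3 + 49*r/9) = 9*r/(9*r^2 - 42*r + 49)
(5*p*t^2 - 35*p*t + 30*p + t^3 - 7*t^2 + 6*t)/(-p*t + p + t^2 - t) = (-5*p*t + 30*p - t^2 + 6*t)/(p - t)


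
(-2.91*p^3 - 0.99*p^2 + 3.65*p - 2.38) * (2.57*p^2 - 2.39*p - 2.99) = -7.4787*p^5 + 4.4106*p^4 + 20.4475*p^3 - 11.88*p^2 - 5.2253*p + 7.1162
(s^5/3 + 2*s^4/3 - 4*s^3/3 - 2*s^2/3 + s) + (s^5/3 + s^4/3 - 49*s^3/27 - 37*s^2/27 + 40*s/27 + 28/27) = 2*s^5/3 + s^4 - 85*s^3/27 - 55*s^2/27 + 67*s/27 + 28/27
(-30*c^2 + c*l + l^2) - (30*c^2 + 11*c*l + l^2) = -60*c^2 - 10*c*l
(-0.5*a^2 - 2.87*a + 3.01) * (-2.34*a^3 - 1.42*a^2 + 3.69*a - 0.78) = 1.17*a^5 + 7.4258*a^4 - 4.813*a^3 - 14.4745*a^2 + 13.3455*a - 2.3478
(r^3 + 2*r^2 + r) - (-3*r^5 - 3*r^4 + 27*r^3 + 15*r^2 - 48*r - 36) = 3*r^5 + 3*r^4 - 26*r^3 - 13*r^2 + 49*r + 36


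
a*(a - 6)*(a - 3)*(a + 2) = a^4 - 7*a^3 + 36*a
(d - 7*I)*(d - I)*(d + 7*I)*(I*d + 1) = I*d^4 + 2*d^3 + 48*I*d^2 + 98*d - 49*I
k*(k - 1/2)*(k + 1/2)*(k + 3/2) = k^4 + 3*k^3/2 - k^2/4 - 3*k/8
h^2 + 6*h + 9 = (h + 3)^2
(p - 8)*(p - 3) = p^2 - 11*p + 24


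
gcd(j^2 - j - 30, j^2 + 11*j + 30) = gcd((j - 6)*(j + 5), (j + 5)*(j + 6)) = j + 5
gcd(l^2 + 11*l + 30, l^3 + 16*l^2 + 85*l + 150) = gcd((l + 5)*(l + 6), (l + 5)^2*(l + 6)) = l^2 + 11*l + 30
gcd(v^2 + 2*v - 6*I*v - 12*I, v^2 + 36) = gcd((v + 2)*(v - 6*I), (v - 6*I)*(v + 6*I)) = v - 6*I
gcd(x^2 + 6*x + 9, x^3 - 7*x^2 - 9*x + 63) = x + 3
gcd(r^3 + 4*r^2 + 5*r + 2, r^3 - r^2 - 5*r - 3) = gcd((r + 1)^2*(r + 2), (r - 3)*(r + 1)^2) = r^2 + 2*r + 1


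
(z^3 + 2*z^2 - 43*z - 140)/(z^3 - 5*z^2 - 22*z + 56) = (z + 5)/(z - 2)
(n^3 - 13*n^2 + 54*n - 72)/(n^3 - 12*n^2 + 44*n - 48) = (n - 3)/(n - 2)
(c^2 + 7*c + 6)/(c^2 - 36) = (c + 1)/(c - 6)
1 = 1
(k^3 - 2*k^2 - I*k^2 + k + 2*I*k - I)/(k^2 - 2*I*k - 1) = (k^2 - 2*k + 1)/(k - I)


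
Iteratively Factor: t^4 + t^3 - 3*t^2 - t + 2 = (t + 1)*(t^3 - 3*t + 2) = (t - 1)*(t + 1)*(t^2 + t - 2) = (t - 1)*(t + 1)*(t + 2)*(t - 1)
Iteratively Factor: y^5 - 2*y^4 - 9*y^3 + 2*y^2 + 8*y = (y - 4)*(y^4 + 2*y^3 - y^2 - 2*y) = (y - 4)*(y - 1)*(y^3 + 3*y^2 + 2*y) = y*(y - 4)*(y - 1)*(y^2 + 3*y + 2) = y*(y - 4)*(y - 1)*(y + 1)*(y + 2)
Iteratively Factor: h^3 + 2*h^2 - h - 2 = (h + 1)*(h^2 + h - 2) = (h + 1)*(h + 2)*(h - 1)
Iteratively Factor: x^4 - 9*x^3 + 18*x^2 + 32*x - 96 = (x - 4)*(x^3 - 5*x^2 - 2*x + 24) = (x - 4)*(x - 3)*(x^2 - 2*x - 8) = (x - 4)*(x - 3)*(x + 2)*(x - 4)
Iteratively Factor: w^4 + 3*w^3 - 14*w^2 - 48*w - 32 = (w + 1)*(w^3 + 2*w^2 - 16*w - 32) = (w - 4)*(w + 1)*(w^2 + 6*w + 8) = (w - 4)*(w + 1)*(w + 2)*(w + 4)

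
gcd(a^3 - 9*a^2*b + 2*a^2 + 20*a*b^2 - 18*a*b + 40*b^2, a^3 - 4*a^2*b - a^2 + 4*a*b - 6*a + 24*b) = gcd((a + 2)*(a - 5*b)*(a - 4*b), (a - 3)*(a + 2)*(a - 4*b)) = a^2 - 4*a*b + 2*a - 8*b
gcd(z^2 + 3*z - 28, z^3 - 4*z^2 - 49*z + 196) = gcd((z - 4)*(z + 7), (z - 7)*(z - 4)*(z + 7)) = z^2 + 3*z - 28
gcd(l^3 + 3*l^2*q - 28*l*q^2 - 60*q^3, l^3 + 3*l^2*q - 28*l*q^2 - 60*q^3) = -l^3 - 3*l^2*q + 28*l*q^2 + 60*q^3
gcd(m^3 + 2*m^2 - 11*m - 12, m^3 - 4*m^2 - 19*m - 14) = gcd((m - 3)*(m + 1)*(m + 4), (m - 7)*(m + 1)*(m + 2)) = m + 1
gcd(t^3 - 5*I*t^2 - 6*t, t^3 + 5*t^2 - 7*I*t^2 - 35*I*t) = t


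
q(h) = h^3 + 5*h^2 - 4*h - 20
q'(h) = 3*h^2 + 10*h - 4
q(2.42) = 13.77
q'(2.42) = 37.77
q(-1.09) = -10.99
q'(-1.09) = -11.34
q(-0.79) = -14.21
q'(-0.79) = -10.03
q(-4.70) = 5.43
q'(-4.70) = 15.27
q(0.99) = -18.09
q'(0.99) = 8.84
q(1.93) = -1.91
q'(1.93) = 26.47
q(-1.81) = -2.31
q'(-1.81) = -12.27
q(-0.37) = -17.89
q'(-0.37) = -7.29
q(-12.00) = -980.00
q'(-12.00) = 308.00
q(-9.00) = -308.00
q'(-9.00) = 149.00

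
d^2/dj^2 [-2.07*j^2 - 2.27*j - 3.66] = -4.14000000000000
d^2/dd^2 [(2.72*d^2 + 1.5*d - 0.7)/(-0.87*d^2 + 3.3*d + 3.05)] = (-17.88894*d^3 - 40.12614*d^2 - 35.9397*d - 1.44970000000001)/(0.658503*d^6 - 7.49331*d^5 + 21.497265*d^4 + 16.6023*d^3 - 75.363975*d^2 - 92.09475*d - 28.372625)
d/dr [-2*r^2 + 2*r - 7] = 2 - 4*r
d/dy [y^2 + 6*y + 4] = 2*y + 6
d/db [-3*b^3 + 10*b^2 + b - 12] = -9*b^2 + 20*b + 1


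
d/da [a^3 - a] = 3*a^2 - 1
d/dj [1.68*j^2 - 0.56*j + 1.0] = 3.36*j - 0.56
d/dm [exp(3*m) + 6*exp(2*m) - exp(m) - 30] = (3*exp(2*m) + 12*exp(m) - 1)*exp(m)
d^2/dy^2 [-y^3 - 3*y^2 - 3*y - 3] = -6*y - 6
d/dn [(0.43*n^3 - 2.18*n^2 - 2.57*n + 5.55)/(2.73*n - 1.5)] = (2.3478*n^3 - 7.8864*n^2 + 6.54*n - 11.2965)/(7.4529*n^2 - 8.19*n + 2.25)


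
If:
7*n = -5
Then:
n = -5/7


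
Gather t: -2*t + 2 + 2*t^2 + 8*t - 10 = 2*t^2 + 6*t - 8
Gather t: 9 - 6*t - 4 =5 - 6*t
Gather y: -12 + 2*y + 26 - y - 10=y + 4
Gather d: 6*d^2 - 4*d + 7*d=6*d^2 + 3*d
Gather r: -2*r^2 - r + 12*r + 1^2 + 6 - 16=-2*r^2 + 11*r - 9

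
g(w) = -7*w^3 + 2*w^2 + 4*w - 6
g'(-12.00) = -3068.00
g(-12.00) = 12330.00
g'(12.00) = -2972.00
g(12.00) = -11766.00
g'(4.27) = -361.81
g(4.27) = -497.44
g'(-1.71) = -64.25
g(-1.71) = 28.01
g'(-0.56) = -4.83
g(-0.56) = -6.38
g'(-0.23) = 1.97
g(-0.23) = -6.73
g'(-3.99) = -346.28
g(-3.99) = 454.53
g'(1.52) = -38.44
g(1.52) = -19.88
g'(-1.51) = -49.92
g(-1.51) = 16.62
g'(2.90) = -161.01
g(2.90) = -148.30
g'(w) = -21*w^2 + 4*w + 4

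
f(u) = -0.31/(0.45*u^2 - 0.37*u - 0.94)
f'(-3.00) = -0.05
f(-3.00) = -0.07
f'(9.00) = 0.00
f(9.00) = -0.01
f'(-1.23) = -11.93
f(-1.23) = -1.58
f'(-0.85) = -3.90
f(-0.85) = 1.03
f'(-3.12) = -0.05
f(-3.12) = -0.07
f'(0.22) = -0.05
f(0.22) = 0.31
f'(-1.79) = -0.45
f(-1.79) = -0.27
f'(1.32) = 0.61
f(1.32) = 0.48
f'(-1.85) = -0.38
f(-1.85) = -0.24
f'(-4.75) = -0.01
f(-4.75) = -0.03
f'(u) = -0.31*(0.37 - 0.9*u)/(0.45*u^2 - 0.37*u - 0.94)^2 = (0.279*u - 0.1147)/(-0.45*u^2 + 0.37*u + 0.94)^2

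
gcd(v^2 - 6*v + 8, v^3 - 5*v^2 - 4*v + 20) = v - 2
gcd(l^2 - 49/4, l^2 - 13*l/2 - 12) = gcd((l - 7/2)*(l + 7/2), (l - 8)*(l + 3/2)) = 1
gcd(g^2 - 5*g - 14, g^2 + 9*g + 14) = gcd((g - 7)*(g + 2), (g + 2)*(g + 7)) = g + 2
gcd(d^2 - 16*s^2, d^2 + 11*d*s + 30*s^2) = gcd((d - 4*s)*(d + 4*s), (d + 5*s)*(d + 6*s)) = 1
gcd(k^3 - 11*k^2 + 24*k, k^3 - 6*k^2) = k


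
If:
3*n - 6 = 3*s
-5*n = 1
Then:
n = -1/5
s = -11/5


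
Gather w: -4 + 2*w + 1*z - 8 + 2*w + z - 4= 4*w + 2*z - 16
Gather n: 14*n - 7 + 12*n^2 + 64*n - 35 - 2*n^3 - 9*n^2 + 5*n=-2*n^3 + 3*n^2 + 83*n - 42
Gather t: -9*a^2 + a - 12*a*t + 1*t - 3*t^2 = -9*a^2 + a - 3*t^2 + t*(1 - 12*a)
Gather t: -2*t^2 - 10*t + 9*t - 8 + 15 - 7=-2*t^2 - t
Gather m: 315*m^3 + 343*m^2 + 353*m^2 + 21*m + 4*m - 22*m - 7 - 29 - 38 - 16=315*m^3 + 696*m^2 + 3*m - 90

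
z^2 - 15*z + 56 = (z - 8)*(z - 7)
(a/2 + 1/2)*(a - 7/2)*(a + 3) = a^3/2 + a^2/4 - 11*a/2 - 21/4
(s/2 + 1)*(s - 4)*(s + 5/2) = s^3/2 + s^2/4 - 13*s/2 - 10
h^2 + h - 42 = (h - 6)*(h + 7)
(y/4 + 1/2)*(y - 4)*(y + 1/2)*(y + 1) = y^4/4 - y^3/8 - 21*y^2/8 - 13*y/4 - 1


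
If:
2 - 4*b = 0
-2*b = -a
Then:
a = 1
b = 1/2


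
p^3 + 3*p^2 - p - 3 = (p - 1)*(p + 1)*(p + 3)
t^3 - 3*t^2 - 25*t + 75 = (t - 5)*(t - 3)*(t + 5)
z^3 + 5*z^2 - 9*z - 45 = (z - 3)*(z + 3)*(z + 5)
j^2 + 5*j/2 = j*(j + 5/2)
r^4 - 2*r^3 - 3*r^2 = r^2*(r - 3)*(r + 1)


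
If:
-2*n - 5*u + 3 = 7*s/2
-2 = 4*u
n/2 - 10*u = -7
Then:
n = -24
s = 107/7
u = -1/2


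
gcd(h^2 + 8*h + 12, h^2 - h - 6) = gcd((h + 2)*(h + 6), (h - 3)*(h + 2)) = h + 2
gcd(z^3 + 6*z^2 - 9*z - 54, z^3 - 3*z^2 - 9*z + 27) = z^2 - 9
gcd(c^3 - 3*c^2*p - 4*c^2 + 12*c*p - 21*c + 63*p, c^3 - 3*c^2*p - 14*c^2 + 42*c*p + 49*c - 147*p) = -c^2 + 3*c*p + 7*c - 21*p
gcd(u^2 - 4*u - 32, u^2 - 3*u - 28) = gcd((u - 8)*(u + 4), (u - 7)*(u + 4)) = u + 4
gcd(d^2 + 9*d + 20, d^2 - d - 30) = d + 5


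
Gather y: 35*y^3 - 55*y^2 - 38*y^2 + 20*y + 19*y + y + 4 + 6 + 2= 35*y^3 - 93*y^2 + 40*y + 12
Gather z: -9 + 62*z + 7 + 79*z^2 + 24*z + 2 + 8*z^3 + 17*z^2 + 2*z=8*z^3 + 96*z^2 + 88*z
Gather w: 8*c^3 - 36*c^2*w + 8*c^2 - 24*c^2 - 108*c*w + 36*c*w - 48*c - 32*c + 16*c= 8*c^3 - 16*c^2 - 64*c + w*(-36*c^2 - 72*c)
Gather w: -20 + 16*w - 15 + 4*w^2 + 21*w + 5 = 4*w^2 + 37*w - 30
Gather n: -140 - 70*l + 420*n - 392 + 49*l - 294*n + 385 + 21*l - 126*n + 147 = 0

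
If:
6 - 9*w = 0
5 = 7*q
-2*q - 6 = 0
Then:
No Solution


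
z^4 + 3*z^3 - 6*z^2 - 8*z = z*(z - 2)*(z + 1)*(z + 4)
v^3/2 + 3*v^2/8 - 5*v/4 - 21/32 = (v/2 + 1/4)*(v - 3/2)*(v + 7/4)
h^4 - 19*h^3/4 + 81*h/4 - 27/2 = (h - 3)^2*(h - 3/4)*(h + 2)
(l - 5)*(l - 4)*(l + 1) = l^3 - 8*l^2 + 11*l + 20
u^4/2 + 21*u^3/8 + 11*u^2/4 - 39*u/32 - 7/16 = (u/2 + 1)*(u - 1/2)*(u + 1/4)*(u + 7/2)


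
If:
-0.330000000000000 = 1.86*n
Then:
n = -0.18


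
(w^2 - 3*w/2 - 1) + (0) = w^2 - 3*w/2 - 1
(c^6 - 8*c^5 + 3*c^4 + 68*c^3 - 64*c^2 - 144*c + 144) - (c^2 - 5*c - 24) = c^6 - 8*c^5 + 3*c^4 + 68*c^3 - 65*c^2 - 139*c + 168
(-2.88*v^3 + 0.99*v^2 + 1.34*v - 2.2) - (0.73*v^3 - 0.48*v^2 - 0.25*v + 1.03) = -3.61*v^3 + 1.47*v^2 + 1.59*v - 3.23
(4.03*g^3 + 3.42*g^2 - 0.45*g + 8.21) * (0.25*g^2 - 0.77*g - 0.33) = 1.0075*g^5 - 2.2481*g^4 - 4.0758*g^3 + 1.2704*g^2 - 6.1732*g - 2.7093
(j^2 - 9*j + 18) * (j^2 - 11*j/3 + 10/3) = j^4 - 38*j^3/3 + 163*j^2/3 - 96*j + 60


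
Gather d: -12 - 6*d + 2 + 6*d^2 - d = 6*d^2 - 7*d - 10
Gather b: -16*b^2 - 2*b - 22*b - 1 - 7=-16*b^2 - 24*b - 8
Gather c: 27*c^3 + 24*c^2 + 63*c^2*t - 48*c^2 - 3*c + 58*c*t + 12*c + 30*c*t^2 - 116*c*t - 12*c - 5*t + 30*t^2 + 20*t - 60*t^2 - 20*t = 27*c^3 + c^2*(63*t - 24) + c*(30*t^2 - 58*t - 3) - 30*t^2 - 5*t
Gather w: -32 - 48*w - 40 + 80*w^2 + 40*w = 80*w^2 - 8*w - 72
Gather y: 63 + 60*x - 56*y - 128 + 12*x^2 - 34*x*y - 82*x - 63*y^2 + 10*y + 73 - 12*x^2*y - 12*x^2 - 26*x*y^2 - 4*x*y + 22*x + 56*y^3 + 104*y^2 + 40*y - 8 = 56*y^3 + y^2*(41 - 26*x) + y*(-12*x^2 - 38*x - 6)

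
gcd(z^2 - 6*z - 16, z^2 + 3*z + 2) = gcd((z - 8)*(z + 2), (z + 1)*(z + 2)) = z + 2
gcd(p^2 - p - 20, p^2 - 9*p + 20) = p - 5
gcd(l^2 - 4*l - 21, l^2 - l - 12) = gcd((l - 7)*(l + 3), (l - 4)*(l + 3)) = l + 3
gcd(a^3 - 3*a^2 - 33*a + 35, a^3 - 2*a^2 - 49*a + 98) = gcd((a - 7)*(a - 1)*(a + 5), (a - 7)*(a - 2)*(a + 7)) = a - 7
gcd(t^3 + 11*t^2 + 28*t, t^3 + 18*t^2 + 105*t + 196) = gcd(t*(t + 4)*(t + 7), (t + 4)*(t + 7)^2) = t^2 + 11*t + 28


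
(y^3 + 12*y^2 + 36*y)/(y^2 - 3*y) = (y^2 + 12*y + 36)/(y - 3)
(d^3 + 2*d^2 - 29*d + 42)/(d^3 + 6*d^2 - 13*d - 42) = (d - 2)/(d + 2)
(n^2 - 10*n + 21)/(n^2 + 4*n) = (n^2 - 10*n + 21)/(n*(n + 4))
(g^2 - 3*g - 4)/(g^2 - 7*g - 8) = (g - 4)/(g - 8)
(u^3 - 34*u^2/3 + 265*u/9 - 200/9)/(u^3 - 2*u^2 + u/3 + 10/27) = 3*(3*u^2 - 29*u + 40)/(9*u^2 - 3*u - 2)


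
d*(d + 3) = d^2 + 3*d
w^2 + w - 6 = (w - 2)*(w + 3)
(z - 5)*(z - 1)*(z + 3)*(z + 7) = z^4 + 4*z^3 - 34*z^2 - 76*z + 105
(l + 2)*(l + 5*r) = l^2 + 5*l*r + 2*l + 10*r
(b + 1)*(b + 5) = b^2 + 6*b + 5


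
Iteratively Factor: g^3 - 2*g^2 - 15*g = (g + 3)*(g^2 - 5*g) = (g - 5)*(g + 3)*(g)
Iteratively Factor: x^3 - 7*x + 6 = (x + 3)*(x^2 - 3*x + 2) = (x - 1)*(x + 3)*(x - 2)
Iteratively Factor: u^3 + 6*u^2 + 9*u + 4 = (u + 1)*(u^2 + 5*u + 4) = (u + 1)^2*(u + 4)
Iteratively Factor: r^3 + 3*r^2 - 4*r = (r + 4)*(r^2 - r) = r*(r + 4)*(r - 1)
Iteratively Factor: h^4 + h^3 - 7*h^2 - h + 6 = (h + 3)*(h^3 - 2*h^2 - h + 2) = (h - 2)*(h + 3)*(h^2 - 1) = (h - 2)*(h - 1)*(h + 3)*(h + 1)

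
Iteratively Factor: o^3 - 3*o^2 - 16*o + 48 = (o - 4)*(o^2 + o - 12) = (o - 4)*(o + 4)*(o - 3)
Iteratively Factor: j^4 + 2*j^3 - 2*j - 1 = (j + 1)*(j^3 + j^2 - j - 1) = (j + 1)^2*(j^2 - 1) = (j - 1)*(j + 1)^2*(j + 1)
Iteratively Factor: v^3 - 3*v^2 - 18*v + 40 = (v - 2)*(v^2 - v - 20) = (v - 5)*(v - 2)*(v + 4)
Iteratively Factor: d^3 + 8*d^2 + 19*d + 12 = (d + 3)*(d^2 + 5*d + 4) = (d + 1)*(d + 3)*(d + 4)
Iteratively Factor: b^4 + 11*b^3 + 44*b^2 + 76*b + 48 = (b + 3)*(b^3 + 8*b^2 + 20*b + 16) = (b + 2)*(b + 3)*(b^2 + 6*b + 8) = (b + 2)^2*(b + 3)*(b + 4)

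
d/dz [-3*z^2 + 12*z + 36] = 12 - 6*z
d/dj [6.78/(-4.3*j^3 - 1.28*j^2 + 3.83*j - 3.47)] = (87.462*j^2 + 17.3568*j - 25.9674)/(4.3*j^3 + 1.28*j^2 - 3.83*j + 3.47)^2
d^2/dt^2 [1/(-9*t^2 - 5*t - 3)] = 2*(81*t^2 + 45*t - (18*t + 5)^2 + 27)/(9*t^2 + 5*t + 3)^3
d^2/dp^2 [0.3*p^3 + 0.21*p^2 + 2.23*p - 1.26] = 1.8*p + 0.42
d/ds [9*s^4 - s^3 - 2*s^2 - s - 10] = 36*s^3 - 3*s^2 - 4*s - 1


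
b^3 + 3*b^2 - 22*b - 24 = (b - 4)*(b + 1)*(b + 6)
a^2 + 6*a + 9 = (a + 3)^2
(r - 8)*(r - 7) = r^2 - 15*r + 56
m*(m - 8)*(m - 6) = m^3 - 14*m^2 + 48*m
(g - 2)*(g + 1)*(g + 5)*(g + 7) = g^4 + 11*g^3 + 21*g^2 - 59*g - 70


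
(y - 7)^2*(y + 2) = y^3 - 12*y^2 + 21*y + 98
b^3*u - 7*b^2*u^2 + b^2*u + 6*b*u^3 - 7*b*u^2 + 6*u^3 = (b - 6*u)*(b - u)*(b*u + u)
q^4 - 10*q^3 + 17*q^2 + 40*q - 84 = (q - 7)*(q - 3)*(q - 2)*(q + 2)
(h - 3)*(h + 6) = h^2 + 3*h - 18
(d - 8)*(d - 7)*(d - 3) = d^3 - 18*d^2 + 101*d - 168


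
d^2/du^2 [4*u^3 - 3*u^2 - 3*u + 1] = 24*u - 6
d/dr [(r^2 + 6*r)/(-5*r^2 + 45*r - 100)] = (3*r^2 - 8*r - 24)/(r^4 - 18*r^3 + 121*r^2 - 360*r + 400)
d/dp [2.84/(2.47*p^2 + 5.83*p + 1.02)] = (-14.0296*p - 16.5572)/(2.47*p^2 + 5.83*p + 1.02)^2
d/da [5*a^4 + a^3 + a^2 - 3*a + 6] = 20*a^3 + 3*a^2 + 2*a - 3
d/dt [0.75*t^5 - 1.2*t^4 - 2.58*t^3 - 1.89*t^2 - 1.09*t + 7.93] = 3.75*t^4 - 4.8*t^3 - 7.74*t^2 - 3.78*t - 1.09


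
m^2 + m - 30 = (m - 5)*(m + 6)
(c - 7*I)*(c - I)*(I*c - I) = I*c^3 + 8*c^2 - I*c^2 - 8*c - 7*I*c + 7*I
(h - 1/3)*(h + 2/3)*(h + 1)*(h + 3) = h^4 + 13*h^3/3 + 37*h^2/9 + h/9 - 2/3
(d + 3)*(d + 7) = d^2 + 10*d + 21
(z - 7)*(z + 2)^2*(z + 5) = z^4 + 2*z^3 - 39*z^2 - 148*z - 140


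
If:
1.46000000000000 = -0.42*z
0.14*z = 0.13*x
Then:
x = -3.74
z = -3.48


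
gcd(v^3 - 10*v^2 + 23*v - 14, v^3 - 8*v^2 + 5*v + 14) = v^2 - 9*v + 14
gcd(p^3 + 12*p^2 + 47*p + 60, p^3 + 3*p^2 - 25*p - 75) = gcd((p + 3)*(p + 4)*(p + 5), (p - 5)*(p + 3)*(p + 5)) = p^2 + 8*p + 15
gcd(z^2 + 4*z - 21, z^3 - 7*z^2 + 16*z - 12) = z - 3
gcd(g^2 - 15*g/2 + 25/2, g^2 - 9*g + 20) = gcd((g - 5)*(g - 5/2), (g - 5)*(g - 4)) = g - 5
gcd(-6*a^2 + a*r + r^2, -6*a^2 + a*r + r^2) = -6*a^2 + a*r + r^2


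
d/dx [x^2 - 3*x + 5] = 2*x - 3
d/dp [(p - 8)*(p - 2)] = 2*p - 10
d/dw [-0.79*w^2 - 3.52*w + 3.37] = -1.58*w - 3.52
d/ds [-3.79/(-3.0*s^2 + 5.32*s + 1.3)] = (20.1628 - 22.74*s)/(-3.0*s^2 + 5.32*s + 1.3)^2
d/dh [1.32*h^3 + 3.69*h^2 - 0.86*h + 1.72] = 3.96*h^2 + 7.38*h - 0.86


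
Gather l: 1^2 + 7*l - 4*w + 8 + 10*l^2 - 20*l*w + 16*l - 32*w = 10*l^2 + l*(23 - 20*w) - 36*w + 9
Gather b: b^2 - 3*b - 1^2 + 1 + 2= b^2 - 3*b + 2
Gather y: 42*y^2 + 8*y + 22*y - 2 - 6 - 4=42*y^2 + 30*y - 12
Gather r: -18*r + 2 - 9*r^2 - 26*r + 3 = -9*r^2 - 44*r + 5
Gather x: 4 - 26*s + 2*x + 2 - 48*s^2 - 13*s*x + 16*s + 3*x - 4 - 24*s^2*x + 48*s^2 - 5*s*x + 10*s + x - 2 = x*(-24*s^2 - 18*s + 6)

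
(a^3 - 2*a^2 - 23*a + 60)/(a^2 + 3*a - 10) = (a^2 - 7*a + 12)/(a - 2)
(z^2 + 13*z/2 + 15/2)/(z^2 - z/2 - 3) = (z + 5)/(z - 2)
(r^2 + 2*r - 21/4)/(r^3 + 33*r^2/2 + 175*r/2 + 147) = (r - 3/2)/(r^2 + 13*r + 42)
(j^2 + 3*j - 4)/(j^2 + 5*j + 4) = (j - 1)/(j + 1)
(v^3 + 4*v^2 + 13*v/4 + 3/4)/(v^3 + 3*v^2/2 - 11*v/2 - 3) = (v + 1/2)/(v - 2)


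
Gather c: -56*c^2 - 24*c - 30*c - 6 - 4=-56*c^2 - 54*c - 10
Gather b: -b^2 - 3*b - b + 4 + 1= -b^2 - 4*b + 5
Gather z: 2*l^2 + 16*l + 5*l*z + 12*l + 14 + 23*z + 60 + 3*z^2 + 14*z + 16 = 2*l^2 + 28*l + 3*z^2 + z*(5*l + 37) + 90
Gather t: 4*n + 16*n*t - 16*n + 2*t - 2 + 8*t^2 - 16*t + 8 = -12*n + 8*t^2 + t*(16*n - 14) + 6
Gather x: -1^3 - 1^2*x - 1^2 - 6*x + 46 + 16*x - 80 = 9*x - 36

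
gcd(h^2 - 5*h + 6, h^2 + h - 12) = h - 3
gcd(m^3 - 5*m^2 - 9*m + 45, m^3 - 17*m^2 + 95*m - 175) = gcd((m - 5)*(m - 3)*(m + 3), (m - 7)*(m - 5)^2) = m - 5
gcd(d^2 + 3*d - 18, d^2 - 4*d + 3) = d - 3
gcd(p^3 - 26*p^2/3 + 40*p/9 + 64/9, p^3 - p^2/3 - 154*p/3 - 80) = p - 8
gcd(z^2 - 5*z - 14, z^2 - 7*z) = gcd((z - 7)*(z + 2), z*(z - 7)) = z - 7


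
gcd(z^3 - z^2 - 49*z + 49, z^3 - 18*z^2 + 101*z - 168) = z - 7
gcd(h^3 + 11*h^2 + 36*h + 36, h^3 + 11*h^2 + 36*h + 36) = h^3 + 11*h^2 + 36*h + 36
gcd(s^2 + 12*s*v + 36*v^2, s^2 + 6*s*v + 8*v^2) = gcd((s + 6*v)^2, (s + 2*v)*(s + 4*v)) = 1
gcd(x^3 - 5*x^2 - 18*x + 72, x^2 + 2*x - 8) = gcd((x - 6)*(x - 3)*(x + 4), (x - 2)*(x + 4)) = x + 4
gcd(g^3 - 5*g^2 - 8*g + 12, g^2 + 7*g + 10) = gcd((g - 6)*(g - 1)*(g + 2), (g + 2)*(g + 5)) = g + 2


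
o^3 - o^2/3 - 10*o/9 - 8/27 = (o - 4/3)*(o + 1/3)*(o + 2/3)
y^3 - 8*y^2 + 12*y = y*(y - 6)*(y - 2)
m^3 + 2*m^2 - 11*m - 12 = (m - 3)*(m + 1)*(m + 4)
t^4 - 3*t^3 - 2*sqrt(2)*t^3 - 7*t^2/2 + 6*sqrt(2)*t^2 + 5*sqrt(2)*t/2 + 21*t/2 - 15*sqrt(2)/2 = (t - 3)*(t - 5*sqrt(2)/2)*(t - sqrt(2)/2)*(t + sqrt(2))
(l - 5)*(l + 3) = l^2 - 2*l - 15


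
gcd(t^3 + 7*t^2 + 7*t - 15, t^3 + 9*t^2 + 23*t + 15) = t^2 + 8*t + 15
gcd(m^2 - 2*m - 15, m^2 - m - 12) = m + 3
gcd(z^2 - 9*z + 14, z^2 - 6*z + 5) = 1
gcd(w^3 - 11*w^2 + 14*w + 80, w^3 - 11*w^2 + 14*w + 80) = w^3 - 11*w^2 + 14*w + 80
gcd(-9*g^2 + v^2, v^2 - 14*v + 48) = 1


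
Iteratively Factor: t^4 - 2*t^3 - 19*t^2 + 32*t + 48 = (t + 4)*(t^3 - 6*t^2 + 5*t + 12) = (t + 1)*(t + 4)*(t^2 - 7*t + 12) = (t - 4)*(t + 1)*(t + 4)*(t - 3)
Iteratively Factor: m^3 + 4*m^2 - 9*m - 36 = (m + 4)*(m^2 - 9) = (m + 3)*(m + 4)*(m - 3)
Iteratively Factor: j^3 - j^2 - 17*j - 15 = (j + 1)*(j^2 - 2*j - 15) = (j + 1)*(j + 3)*(j - 5)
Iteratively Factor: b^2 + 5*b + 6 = (b + 3)*(b + 2)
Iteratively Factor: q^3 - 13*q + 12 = (q + 4)*(q^2 - 4*q + 3) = (q - 3)*(q + 4)*(q - 1)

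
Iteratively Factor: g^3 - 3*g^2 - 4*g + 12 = (g - 2)*(g^2 - g - 6) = (g - 3)*(g - 2)*(g + 2)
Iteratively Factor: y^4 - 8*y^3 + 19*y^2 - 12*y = (y - 4)*(y^3 - 4*y^2 + 3*y) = (y - 4)*(y - 3)*(y^2 - y) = (y - 4)*(y - 3)*(y - 1)*(y)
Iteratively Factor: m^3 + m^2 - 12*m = (m - 3)*(m^2 + 4*m) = m*(m - 3)*(m + 4)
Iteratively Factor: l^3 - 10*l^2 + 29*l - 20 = (l - 5)*(l^2 - 5*l + 4) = (l - 5)*(l - 4)*(l - 1)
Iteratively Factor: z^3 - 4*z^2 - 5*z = (z + 1)*(z^2 - 5*z) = z*(z + 1)*(z - 5)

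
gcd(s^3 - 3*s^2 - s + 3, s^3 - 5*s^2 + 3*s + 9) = s^2 - 2*s - 3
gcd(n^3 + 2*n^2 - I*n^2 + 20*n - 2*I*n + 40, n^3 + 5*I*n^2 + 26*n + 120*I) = n^2 - I*n + 20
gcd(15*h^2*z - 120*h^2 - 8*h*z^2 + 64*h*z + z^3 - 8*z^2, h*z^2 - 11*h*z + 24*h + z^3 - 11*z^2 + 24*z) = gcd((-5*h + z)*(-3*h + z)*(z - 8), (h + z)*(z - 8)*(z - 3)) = z - 8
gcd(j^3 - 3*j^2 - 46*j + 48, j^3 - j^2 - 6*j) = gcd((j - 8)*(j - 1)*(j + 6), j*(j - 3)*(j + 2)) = 1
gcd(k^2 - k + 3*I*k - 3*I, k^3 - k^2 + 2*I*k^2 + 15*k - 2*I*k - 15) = k - 1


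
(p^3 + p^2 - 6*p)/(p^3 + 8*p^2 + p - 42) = p/(p + 7)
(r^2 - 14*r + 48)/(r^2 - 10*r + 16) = (r - 6)/(r - 2)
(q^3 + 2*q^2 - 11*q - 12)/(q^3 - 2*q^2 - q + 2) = (q^2 + q - 12)/(q^2 - 3*q + 2)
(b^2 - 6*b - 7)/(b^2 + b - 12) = (b^2 - 6*b - 7)/(b^2 + b - 12)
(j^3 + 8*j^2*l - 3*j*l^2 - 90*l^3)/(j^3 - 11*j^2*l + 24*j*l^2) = (j^2 + 11*j*l + 30*l^2)/(j*(j - 8*l))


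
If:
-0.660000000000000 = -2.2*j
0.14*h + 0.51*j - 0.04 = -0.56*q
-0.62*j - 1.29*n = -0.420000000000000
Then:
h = -4.0*q - 0.807142857142857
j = 0.30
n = 0.18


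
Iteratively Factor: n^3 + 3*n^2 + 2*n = (n + 1)*(n^2 + 2*n) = (n + 1)*(n + 2)*(n)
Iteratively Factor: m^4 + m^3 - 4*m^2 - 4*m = (m)*(m^3 + m^2 - 4*m - 4) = m*(m - 2)*(m^2 + 3*m + 2) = m*(m - 2)*(m + 1)*(m + 2)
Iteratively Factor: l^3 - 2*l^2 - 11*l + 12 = (l - 1)*(l^2 - l - 12) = (l - 4)*(l - 1)*(l + 3)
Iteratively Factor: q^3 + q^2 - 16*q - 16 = (q + 4)*(q^2 - 3*q - 4) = (q - 4)*(q + 4)*(q + 1)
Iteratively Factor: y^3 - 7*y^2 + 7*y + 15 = (y - 3)*(y^2 - 4*y - 5) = (y - 3)*(y + 1)*(y - 5)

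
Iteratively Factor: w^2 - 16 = (w - 4)*(w + 4)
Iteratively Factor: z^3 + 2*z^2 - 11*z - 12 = (z - 3)*(z^2 + 5*z + 4) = (z - 3)*(z + 1)*(z + 4)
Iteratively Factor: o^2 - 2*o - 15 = (o - 5)*(o + 3)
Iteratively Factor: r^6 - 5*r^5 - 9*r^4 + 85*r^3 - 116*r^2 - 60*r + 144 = (r - 2)*(r^5 - 3*r^4 - 15*r^3 + 55*r^2 - 6*r - 72) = (r - 2)*(r + 1)*(r^4 - 4*r^3 - 11*r^2 + 66*r - 72) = (r - 3)*(r - 2)*(r + 1)*(r^3 - r^2 - 14*r + 24) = (r - 3)^2*(r - 2)*(r + 1)*(r^2 + 2*r - 8) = (r - 3)^2*(r - 2)*(r + 1)*(r + 4)*(r - 2)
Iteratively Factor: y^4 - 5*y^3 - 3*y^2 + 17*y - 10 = (y - 1)*(y^3 - 4*y^2 - 7*y + 10) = (y - 5)*(y - 1)*(y^2 + y - 2) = (y - 5)*(y - 1)*(y + 2)*(y - 1)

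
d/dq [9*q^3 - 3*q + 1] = 27*q^2 - 3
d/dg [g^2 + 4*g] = 2*g + 4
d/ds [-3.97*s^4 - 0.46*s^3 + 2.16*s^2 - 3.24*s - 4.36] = -15.88*s^3 - 1.38*s^2 + 4.32*s - 3.24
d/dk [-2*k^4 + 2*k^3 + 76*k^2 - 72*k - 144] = -8*k^3 + 6*k^2 + 152*k - 72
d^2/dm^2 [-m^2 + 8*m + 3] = -2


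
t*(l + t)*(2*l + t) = 2*l^2*t + 3*l*t^2 + t^3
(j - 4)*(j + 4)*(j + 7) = j^3 + 7*j^2 - 16*j - 112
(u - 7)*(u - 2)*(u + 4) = u^3 - 5*u^2 - 22*u + 56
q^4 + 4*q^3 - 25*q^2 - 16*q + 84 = (q - 3)*(q - 2)*(q + 2)*(q + 7)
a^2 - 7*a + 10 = (a - 5)*(a - 2)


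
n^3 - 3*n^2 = n^2*(n - 3)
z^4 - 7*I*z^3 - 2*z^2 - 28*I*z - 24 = (z - 6*I)*(z - 2*I)*(z - I)*(z + 2*I)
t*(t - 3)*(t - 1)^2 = t^4 - 5*t^3 + 7*t^2 - 3*t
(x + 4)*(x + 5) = x^2 + 9*x + 20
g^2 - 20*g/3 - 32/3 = (g - 8)*(g + 4/3)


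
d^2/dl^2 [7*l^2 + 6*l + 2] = 14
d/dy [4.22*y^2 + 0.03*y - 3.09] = 8.44*y + 0.03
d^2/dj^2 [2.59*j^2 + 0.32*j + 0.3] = 5.18000000000000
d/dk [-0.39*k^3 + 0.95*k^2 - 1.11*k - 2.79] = -1.17*k^2 + 1.9*k - 1.11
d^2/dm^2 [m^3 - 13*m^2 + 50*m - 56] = 6*m - 26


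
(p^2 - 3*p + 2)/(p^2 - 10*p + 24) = (p^2 - 3*p + 2)/(p^2 - 10*p + 24)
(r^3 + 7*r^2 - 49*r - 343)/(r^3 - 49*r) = (r + 7)/r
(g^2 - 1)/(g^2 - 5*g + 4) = (g + 1)/(g - 4)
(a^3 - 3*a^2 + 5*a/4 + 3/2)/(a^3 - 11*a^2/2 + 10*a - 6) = (a + 1/2)/(a - 2)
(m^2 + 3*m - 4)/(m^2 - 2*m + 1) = (m + 4)/(m - 1)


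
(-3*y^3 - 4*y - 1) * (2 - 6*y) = 18*y^4 - 6*y^3 + 24*y^2 - 2*y - 2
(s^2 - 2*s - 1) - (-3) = s^2 - 2*s + 2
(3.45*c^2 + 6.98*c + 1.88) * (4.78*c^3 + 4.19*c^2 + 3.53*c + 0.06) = 16.491*c^5 + 47.8199*c^4 + 50.4111*c^3 + 32.7236*c^2 + 7.0552*c + 0.1128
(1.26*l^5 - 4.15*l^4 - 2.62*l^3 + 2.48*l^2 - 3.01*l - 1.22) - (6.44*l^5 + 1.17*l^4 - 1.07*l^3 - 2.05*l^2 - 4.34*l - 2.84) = -5.18*l^5 - 5.32*l^4 - 1.55*l^3 + 4.53*l^2 + 1.33*l + 1.62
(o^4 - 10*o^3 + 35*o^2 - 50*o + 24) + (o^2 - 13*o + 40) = o^4 - 10*o^3 + 36*o^2 - 63*o + 64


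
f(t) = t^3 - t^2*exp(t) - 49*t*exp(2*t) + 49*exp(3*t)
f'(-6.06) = 110.12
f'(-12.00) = 432.00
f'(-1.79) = 13.88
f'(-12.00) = 432.00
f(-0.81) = 11.35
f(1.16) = 1009.41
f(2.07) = 17992.18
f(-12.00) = -1728.00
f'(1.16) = 3108.54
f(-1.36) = 2.23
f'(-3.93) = 46.32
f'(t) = -t^2*exp(t) + 3*t^2 - 98*t*exp(2*t) - 2*t*exp(t) + 147*exp(3*t) - 49*exp(2*t)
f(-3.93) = -60.93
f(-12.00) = -1728.00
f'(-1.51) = 13.42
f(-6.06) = -222.63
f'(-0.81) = 21.35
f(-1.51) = 0.19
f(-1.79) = -3.60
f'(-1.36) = 13.81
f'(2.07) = 57290.65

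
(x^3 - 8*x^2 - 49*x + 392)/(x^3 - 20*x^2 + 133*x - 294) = (x^2 - x - 56)/(x^2 - 13*x + 42)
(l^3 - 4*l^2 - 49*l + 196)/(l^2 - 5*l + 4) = (l^2 - 49)/(l - 1)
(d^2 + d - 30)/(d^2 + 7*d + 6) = (d - 5)/(d + 1)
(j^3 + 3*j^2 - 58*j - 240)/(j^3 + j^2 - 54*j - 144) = (j + 5)/(j + 3)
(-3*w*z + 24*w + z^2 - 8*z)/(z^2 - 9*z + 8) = (-3*w + z)/(z - 1)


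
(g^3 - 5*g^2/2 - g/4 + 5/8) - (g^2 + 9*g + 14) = g^3 - 7*g^2/2 - 37*g/4 - 107/8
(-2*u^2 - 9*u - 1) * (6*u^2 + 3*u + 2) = -12*u^4 - 60*u^3 - 37*u^2 - 21*u - 2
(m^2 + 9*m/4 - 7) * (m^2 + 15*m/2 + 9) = m^4 + 39*m^3/4 + 151*m^2/8 - 129*m/4 - 63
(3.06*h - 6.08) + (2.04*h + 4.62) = 5.1*h - 1.46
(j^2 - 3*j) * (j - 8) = j^3 - 11*j^2 + 24*j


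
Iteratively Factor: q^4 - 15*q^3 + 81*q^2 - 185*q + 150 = (q - 5)*(q^3 - 10*q^2 + 31*q - 30) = (q - 5)*(q - 3)*(q^2 - 7*q + 10) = (q - 5)*(q - 3)*(q - 2)*(q - 5)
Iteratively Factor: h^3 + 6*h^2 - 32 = (h - 2)*(h^2 + 8*h + 16) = (h - 2)*(h + 4)*(h + 4)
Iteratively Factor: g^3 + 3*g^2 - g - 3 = (g - 1)*(g^2 + 4*g + 3) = (g - 1)*(g + 1)*(g + 3)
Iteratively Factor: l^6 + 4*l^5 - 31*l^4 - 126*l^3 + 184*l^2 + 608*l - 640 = (l + 4)*(l^5 - 31*l^3 - 2*l^2 + 192*l - 160) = (l + 4)^2*(l^4 - 4*l^3 - 15*l^2 + 58*l - 40) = (l - 2)*(l + 4)^2*(l^3 - 2*l^2 - 19*l + 20) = (l - 2)*(l + 4)^3*(l^2 - 6*l + 5) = (l - 2)*(l - 1)*(l + 4)^3*(l - 5)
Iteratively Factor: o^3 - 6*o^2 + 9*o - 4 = (o - 4)*(o^2 - 2*o + 1) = (o - 4)*(o - 1)*(o - 1)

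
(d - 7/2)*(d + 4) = d^2 + d/2 - 14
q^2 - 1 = (q - 1)*(q + 1)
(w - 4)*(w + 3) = w^2 - w - 12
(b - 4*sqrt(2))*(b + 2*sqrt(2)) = b^2 - 2*sqrt(2)*b - 16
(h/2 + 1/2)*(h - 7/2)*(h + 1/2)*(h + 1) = h^4/2 - h^3/2 - 27*h^2/8 - 13*h/4 - 7/8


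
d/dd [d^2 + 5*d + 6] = 2*d + 5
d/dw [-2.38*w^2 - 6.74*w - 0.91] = -4.76*w - 6.74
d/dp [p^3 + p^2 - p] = 3*p^2 + 2*p - 1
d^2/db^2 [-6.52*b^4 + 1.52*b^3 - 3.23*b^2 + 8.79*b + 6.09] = -78.24*b^2 + 9.12*b - 6.46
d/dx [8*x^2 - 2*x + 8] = 16*x - 2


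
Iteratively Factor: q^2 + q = (q + 1)*(q)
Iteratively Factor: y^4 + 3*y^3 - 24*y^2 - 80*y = (y)*(y^3 + 3*y^2 - 24*y - 80) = y*(y + 4)*(y^2 - y - 20) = y*(y - 5)*(y + 4)*(y + 4)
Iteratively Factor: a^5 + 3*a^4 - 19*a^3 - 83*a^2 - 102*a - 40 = (a - 5)*(a^4 + 8*a^3 + 21*a^2 + 22*a + 8) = (a - 5)*(a + 1)*(a^3 + 7*a^2 + 14*a + 8) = (a - 5)*(a + 1)^2*(a^2 + 6*a + 8) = (a - 5)*(a + 1)^2*(a + 2)*(a + 4)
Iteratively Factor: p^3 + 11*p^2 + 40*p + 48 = (p + 4)*(p^2 + 7*p + 12) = (p + 3)*(p + 4)*(p + 4)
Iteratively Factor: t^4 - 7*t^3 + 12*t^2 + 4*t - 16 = (t - 2)*(t^3 - 5*t^2 + 2*t + 8) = (t - 2)*(t + 1)*(t^2 - 6*t + 8) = (t - 2)^2*(t + 1)*(t - 4)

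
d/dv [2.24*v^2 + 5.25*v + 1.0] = 4.48*v + 5.25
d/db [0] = 0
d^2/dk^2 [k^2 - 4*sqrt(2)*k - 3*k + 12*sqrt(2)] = 2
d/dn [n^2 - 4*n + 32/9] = 2*n - 4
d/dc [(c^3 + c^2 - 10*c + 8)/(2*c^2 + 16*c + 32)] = (c^2 + 8*c - 14)/(2*(c^2 + 8*c + 16))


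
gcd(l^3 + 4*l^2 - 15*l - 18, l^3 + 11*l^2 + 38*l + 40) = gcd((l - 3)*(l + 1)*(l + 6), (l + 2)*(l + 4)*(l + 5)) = 1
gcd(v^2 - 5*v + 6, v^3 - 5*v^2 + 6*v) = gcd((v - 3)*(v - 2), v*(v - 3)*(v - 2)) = v^2 - 5*v + 6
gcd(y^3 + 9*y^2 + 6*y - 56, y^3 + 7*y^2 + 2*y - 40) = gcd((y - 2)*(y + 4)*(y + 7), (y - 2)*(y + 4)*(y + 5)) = y^2 + 2*y - 8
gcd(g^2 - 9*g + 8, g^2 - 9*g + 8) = g^2 - 9*g + 8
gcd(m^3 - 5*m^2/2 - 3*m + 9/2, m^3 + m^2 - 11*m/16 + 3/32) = m + 3/2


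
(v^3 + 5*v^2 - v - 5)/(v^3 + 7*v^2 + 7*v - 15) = (v + 1)/(v + 3)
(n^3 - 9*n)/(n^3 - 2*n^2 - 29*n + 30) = n*(n^2 - 9)/(n^3 - 2*n^2 - 29*n + 30)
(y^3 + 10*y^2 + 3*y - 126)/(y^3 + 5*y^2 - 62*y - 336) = (y - 3)/(y - 8)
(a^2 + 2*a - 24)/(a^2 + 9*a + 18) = (a - 4)/(a + 3)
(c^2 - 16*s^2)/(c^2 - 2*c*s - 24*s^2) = (-c + 4*s)/(-c + 6*s)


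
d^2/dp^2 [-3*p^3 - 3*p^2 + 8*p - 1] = -18*p - 6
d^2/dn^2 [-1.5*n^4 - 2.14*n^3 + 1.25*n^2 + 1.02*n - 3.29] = -18.0*n^2 - 12.84*n + 2.5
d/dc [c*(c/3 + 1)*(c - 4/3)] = c^2 + 10*c/9 - 4/3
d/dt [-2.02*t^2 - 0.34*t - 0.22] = -4.04*t - 0.34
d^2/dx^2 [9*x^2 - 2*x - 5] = 18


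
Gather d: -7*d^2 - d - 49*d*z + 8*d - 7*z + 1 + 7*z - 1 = -7*d^2 + d*(7 - 49*z)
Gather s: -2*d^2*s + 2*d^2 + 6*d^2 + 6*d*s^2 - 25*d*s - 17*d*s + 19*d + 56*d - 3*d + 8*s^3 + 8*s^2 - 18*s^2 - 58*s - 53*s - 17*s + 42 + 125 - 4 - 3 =8*d^2 + 72*d + 8*s^3 + s^2*(6*d - 10) + s*(-2*d^2 - 42*d - 128) + 160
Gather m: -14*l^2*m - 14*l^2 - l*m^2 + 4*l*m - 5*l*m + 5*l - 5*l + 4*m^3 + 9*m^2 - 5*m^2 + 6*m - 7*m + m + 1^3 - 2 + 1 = -14*l^2 + 4*m^3 + m^2*(4 - l) + m*(-14*l^2 - l)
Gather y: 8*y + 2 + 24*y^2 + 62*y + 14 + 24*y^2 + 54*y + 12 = 48*y^2 + 124*y + 28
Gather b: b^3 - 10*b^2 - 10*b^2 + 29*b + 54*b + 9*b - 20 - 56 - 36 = b^3 - 20*b^2 + 92*b - 112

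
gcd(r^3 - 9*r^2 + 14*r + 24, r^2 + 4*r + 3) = r + 1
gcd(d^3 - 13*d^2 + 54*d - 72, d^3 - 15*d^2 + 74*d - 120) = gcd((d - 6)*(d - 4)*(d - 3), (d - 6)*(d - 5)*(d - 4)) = d^2 - 10*d + 24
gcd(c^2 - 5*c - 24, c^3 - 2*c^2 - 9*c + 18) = c + 3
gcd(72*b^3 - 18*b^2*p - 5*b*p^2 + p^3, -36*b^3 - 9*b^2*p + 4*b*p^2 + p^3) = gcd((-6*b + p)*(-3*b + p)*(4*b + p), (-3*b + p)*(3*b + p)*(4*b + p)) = -12*b^2 + b*p + p^2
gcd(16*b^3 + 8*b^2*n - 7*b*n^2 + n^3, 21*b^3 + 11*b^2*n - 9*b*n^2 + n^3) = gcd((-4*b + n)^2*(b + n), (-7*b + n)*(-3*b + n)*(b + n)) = b + n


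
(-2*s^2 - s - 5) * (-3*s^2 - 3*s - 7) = 6*s^4 + 9*s^3 + 32*s^2 + 22*s + 35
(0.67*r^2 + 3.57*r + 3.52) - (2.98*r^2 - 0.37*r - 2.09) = -2.31*r^2 + 3.94*r + 5.61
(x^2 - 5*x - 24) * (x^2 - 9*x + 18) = x^4 - 14*x^3 + 39*x^2 + 126*x - 432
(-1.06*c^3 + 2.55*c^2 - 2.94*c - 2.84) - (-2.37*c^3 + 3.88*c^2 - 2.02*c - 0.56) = 1.31*c^3 - 1.33*c^2 - 0.92*c - 2.28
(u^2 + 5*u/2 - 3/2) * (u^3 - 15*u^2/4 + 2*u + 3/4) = u^5 - 5*u^4/4 - 71*u^3/8 + 91*u^2/8 - 9*u/8 - 9/8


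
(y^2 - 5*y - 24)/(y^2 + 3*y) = (y - 8)/y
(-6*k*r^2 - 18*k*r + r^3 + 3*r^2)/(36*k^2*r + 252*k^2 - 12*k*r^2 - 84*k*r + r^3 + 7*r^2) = r*(r + 3)/(-6*k*r - 42*k + r^2 + 7*r)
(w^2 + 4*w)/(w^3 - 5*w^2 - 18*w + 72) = w/(w^2 - 9*w + 18)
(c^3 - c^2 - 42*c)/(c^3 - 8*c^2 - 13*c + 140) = c*(c + 6)/(c^2 - c - 20)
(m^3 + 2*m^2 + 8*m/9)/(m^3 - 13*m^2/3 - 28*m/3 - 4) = m*(3*m + 4)/(3*(m^2 - 5*m - 6))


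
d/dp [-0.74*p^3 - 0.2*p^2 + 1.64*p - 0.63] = -2.22*p^2 - 0.4*p + 1.64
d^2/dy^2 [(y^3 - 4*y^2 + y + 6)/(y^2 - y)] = 4*(-y^3 + 9*y^2 - 9*y + 3)/(y^3*(y^3 - 3*y^2 + 3*y - 1))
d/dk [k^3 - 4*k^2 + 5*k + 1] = 3*k^2 - 8*k + 5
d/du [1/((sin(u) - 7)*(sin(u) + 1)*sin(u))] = (-3*cos(u) + 12/tan(u) + 7*cos(u)/sin(u)^2)/((sin(u) - 7)^2*(sin(u) + 1)^2)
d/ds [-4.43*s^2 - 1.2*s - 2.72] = -8.86*s - 1.2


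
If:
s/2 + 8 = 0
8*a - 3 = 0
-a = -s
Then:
No Solution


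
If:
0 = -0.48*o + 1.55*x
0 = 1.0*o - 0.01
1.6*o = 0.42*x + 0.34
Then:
No Solution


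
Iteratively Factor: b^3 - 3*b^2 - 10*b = (b - 5)*(b^2 + 2*b) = (b - 5)*(b + 2)*(b)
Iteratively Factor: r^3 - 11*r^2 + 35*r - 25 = (r - 5)*(r^2 - 6*r + 5) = (r - 5)^2*(r - 1)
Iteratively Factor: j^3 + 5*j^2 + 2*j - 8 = (j - 1)*(j^2 + 6*j + 8) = (j - 1)*(j + 2)*(j + 4)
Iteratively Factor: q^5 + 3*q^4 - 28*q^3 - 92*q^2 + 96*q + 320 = (q - 5)*(q^4 + 8*q^3 + 12*q^2 - 32*q - 64) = (q - 5)*(q + 4)*(q^3 + 4*q^2 - 4*q - 16) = (q - 5)*(q - 2)*(q + 4)*(q^2 + 6*q + 8) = (q - 5)*(q - 2)*(q + 2)*(q + 4)*(q + 4)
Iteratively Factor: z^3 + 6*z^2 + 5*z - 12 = (z - 1)*(z^2 + 7*z + 12) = (z - 1)*(z + 3)*(z + 4)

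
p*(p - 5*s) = p^2 - 5*p*s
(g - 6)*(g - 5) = g^2 - 11*g + 30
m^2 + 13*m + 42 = (m + 6)*(m + 7)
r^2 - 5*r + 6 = (r - 3)*(r - 2)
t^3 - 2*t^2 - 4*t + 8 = (t - 2)^2*(t + 2)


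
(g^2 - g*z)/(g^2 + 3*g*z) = (g - z)/(g + 3*z)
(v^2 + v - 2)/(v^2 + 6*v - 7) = (v + 2)/(v + 7)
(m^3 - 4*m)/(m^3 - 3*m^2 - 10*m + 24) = m*(m + 2)/(m^2 - m - 12)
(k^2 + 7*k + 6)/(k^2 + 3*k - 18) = (k + 1)/(k - 3)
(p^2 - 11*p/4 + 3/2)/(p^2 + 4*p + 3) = (4*p^2 - 11*p + 6)/(4*(p^2 + 4*p + 3))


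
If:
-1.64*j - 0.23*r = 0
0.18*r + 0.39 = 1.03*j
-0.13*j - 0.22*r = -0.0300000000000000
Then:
No Solution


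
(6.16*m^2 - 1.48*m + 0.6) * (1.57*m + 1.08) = 9.6712*m^3 + 4.3292*m^2 - 0.6564*m + 0.648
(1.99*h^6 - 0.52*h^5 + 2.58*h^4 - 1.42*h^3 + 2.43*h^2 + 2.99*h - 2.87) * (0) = 0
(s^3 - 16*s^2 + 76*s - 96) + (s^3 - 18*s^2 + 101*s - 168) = 2*s^3 - 34*s^2 + 177*s - 264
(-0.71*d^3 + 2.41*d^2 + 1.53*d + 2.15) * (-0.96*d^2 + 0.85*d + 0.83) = 0.6816*d^5 - 2.9171*d^4 - 0.00959999999999961*d^3 + 1.2368*d^2 + 3.0974*d + 1.7845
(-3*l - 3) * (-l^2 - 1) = 3*l^3 + 3*l^2 + 3*l + 3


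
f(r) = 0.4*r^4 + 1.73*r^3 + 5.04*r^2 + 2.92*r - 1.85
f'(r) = 1.6*r^3 + 5.19*r^2 + 10.08*r + 2.92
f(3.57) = 216.50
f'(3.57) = 177.85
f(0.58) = 1.92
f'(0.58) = 10.82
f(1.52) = 22.44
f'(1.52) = 35.85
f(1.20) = 12.73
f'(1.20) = 25.25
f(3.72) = 244.42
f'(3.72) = 194.61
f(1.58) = 24.66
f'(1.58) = 38.11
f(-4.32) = 79.43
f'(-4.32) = -72.76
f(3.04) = 136.37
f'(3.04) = 126.48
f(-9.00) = 1743.34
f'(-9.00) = -833.81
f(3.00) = 131.38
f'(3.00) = 123.07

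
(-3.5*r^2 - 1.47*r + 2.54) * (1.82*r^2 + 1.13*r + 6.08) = -6.37*r^4 - 6.6304*r^3 - 18.3183*r^2 - 6.0674*r + 15.4432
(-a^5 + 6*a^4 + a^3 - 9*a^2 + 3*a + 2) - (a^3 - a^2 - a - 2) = -a^5 + 6*a^4 - 8*a^2 + 4*a + 4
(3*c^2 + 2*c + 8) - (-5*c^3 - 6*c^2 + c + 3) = 5*c^3 + 9*c^2 + c + 5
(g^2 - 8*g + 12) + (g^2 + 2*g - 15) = 2*g^2 - 6*g - 3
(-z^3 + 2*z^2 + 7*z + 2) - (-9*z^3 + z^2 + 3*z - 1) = 8*z^3 + z^2 + 4*z + 3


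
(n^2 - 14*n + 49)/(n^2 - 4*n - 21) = (n - 7)/(n + 3)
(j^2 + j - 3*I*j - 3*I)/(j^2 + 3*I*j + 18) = (j + 1)/(j + 6*I)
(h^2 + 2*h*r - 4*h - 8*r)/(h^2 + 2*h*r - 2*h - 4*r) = (h - 4)/(h - 2)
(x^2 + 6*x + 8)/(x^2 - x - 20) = (x + 2)/(x - 5)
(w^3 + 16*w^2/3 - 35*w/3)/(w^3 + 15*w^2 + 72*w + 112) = w*(3*w - 5)/(3*(w^2 + 8*w + 16))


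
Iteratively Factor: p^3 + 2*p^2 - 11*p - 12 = (p - 3)*(p^2 + 5*p + 4) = (p - 3)*(p + 4)*(p + 1)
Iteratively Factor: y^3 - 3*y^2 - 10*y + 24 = (y + 3)*(y^2 - 6*y + 8) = (y - 4)*(y + 3)*(y - 2)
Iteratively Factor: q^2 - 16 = (q - 4)*(q + 4)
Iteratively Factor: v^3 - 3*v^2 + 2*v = (v - 2)*(v^2 - v) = v*(v - 2)*(v - 1)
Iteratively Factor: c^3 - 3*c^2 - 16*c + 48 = (c - 4)*(c^2 + c - 12) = (c - 4)*(c + 4)*(c - 3)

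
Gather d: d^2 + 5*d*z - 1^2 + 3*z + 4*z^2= d^2 + 5*d*z + 4*z^2 + 3*z - 1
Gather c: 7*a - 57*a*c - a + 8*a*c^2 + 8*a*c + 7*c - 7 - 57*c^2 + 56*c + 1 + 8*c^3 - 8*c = 6*a + 8*c^3 + c^2*(8*a - 57) + c*(55 - 49*a) - 6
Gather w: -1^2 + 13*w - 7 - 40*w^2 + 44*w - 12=-40*w^2 + 57*w - 20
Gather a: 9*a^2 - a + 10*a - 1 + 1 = 9*a^2 + 9*a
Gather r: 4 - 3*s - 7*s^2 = -7*s^2 - 3*s + 4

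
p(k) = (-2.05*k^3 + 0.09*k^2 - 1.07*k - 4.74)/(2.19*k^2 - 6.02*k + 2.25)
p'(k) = (6.02 - 4.38*k)*(-2.05*k^3 + 0.09*k^2 - 1.07*k - 4.74)/(2.19*k^2 - 6.02*k + 2.25)^2 + (-6.15*k^2 + 0.18*k - 1.07)/(2.19*k^2 - 6.02*k + 2.25)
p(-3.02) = 1.38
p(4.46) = -10.00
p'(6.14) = -0.45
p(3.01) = -15.88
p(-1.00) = -0.15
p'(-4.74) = -0.83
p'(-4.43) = -0.82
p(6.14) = -10.08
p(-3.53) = 1.78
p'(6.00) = -0.41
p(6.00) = -10.02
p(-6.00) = 3.82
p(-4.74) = 2.76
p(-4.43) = 2.50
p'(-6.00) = -0.85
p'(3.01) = 14.47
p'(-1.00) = -0.85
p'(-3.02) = -0.77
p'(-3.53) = -0.79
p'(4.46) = 0.66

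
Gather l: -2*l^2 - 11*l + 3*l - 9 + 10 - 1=-2*l^2 - 8*l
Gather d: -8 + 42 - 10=24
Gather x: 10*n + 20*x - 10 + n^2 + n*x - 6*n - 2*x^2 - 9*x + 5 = n^2 + 4*n - 2*x^2 + x*(n + 11) - 5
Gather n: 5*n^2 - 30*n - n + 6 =5*n^2 - 31*n + 6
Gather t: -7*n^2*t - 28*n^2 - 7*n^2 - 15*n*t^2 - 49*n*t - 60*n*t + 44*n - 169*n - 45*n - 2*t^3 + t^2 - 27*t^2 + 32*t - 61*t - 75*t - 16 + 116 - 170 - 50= -35*n^2 - 170*n - 2*t^3 + t^2*(-15*n - 26) + t*(-7*n^2 - 109*n - 104) - 120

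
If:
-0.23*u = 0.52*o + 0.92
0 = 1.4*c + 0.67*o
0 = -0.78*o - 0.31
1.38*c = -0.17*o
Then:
No Solution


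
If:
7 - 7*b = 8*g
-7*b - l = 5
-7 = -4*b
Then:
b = 7/4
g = -21/32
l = -69/4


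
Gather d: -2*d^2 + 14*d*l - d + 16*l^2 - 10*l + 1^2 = -2*d^2 + d*(14*l - 1) + 16*l^2 - 10*l + 1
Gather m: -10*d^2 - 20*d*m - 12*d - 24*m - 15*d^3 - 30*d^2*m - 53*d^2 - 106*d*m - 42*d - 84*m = -15*d^3 - 63*d^2 - 54*d + m*(-30*d^2 - 126*d - 108)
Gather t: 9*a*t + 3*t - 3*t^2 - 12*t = -3*t^2 + t*(9*a - 9)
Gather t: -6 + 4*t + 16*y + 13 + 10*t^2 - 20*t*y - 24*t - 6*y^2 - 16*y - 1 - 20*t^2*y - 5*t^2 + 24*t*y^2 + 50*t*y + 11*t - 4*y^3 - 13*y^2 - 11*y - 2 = t^2*(5 - 20*y) + t*(24*y^2 + 30*y - 9) - 4*y^3 - 19*y^2 - 11*y + 4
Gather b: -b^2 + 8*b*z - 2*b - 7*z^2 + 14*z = -b^2 + b*(8*z - 2) - 7*z^2 + 14*z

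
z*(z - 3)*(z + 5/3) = z^3 - 4*z^2/3 - 5*z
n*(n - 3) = n^2 - 3*n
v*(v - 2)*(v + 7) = v^3 + 5*v^2 - 14*v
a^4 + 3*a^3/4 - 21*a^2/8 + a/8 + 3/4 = (a - 1)*(a - 3/4)*(a + 1/2)*(a + 2)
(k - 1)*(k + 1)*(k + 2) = k^3 + 2*k^2 - k - 2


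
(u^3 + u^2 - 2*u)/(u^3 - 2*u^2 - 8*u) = (u - 1)/(u - 4)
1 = 1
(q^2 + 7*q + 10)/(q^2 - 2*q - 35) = (q + 2)/(q - 7)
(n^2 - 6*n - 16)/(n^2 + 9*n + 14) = (n - 8)/(n + 7)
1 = 1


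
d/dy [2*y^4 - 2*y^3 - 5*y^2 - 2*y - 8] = 8*y^3 - 6*y^2 - 10*y - 2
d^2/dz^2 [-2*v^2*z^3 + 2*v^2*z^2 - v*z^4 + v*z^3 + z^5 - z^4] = -12*v^2*z + 4*v^2 - 12*v*z^2 + 6*v*z + 20*z^3 - 12*z^2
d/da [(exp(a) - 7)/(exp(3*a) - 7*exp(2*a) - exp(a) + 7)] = -2*exp(2*a)/(exp(4*a) - 2*exp(2*a) + 1)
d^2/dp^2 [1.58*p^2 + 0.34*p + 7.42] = 3.16000000000000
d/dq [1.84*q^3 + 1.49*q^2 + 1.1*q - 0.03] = 5.52*q^2 + 2.98*q + 1.1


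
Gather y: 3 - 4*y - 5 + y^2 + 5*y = y^2 + y - 2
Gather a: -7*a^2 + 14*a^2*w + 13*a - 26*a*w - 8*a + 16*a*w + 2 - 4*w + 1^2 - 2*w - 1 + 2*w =a^2*(14*w - 7) + a*(5 - 10*w) - 4*w + 2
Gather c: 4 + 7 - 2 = 9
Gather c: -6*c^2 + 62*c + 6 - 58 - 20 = -6*c^2 + 62*c - 72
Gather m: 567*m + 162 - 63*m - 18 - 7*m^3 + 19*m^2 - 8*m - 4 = -7*m^3 + 19*m^2 + 496*m + 140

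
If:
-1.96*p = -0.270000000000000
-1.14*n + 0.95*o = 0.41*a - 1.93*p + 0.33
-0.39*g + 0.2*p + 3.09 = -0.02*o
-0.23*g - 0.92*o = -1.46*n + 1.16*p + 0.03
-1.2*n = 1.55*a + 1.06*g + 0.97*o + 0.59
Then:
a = -4.95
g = 7.91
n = 0.30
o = -1.71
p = 0.14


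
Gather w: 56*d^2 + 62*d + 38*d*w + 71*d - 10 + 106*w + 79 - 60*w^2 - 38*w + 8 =56*d^2 + 133*d - 60*w^2 + w*(38*d + 68) + 77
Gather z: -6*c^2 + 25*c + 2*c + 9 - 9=-6*c^2 + 27*c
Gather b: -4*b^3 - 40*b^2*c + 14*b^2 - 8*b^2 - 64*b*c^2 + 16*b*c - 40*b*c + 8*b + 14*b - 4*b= -4*b^3 + b^2*(6 - 40*c) + b*(-64*c^2 - 24*c + 18)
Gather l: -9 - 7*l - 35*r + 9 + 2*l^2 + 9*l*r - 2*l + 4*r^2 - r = 2*l^2 + l*(9*r - 9) + 4*r^2 - 36*r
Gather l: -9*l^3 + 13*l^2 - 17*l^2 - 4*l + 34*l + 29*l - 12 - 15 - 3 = -9*l^3 - 4*l^2 + 59*l - 30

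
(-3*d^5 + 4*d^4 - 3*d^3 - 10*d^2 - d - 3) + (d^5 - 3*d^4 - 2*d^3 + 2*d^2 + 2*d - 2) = -2*d^5 + d^4 - 5*d^3 - 8*d^2 + d - 5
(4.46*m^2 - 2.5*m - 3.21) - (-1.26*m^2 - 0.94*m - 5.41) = 5.72*m^2 - 1.56*m + 2.2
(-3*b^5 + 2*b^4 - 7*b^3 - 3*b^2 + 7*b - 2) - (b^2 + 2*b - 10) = -3*b^5 + 2*b^4 - 7*b^3 - 4*b^2 + 5*b + 8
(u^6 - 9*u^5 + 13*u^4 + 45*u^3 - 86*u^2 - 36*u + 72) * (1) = u^6 - 9*u^5 + 13*u^4 + 45*u^3 - 86*u^2 - 36*u + 72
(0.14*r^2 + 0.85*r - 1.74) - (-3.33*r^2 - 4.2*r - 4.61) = 3.47*r^2 + 5.05*r + 2.87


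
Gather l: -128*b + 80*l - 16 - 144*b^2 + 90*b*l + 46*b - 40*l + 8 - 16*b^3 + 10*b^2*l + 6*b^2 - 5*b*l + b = -16*b^3 - 138*b^2 - 81*b + l*(10*b^2 + 85*b + 40) - 8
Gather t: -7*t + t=-6*t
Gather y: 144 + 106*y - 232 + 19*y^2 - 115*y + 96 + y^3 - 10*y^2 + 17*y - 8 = y^3 + 9*y^2 + 8*y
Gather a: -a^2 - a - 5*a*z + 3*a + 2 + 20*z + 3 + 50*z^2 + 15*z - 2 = -a^2 + a*(2 - 5*z) + 50*z^2 + 35*z + 3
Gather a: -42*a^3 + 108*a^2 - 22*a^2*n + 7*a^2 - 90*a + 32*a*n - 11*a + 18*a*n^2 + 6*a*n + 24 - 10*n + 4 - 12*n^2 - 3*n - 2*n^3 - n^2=-42*a^3 + a^2*(115 - 22*n) + a*(18*n^2 + 38*n - 101) - 2*n^3 - 13*n^2 - 13*n + 28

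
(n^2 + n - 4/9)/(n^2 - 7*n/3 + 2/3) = (n + 4/3)/(n - 2)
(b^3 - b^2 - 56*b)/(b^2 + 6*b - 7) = b*(b - 8)/(b - 1)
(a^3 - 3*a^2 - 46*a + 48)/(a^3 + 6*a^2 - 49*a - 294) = (a^2 - 9*a + 8)/(a^2 - 49)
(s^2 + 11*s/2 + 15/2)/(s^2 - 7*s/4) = 2*(2*s^2 + 11*s + 15)/(s*(4*s - 7))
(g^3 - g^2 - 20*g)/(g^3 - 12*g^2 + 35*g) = (g + 4)/(g - 7)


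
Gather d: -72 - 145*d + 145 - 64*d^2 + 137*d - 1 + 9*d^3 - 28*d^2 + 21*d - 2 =9*d^3 - 92*d^2 + 13*d + 70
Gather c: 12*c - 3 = 12*c - 3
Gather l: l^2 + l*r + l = l^2 + l*(r + 1)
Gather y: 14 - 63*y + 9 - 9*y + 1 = 24 - 72*y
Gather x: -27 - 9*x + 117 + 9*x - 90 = 0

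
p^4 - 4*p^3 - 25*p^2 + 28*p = p*(p - 7)*(p - 1)*(p + 4)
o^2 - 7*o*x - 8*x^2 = (o - 8*x)*(o + x)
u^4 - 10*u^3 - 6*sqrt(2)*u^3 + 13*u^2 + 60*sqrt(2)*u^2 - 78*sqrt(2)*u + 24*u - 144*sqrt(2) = (u - 8)*(u - 3)*(u + 1)*(u - 6*sqrt(2))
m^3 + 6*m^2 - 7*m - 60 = (m - 3)*(m + 4)*(m + 5)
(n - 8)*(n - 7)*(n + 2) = n^3 - 13*n^2 + 26*n + 112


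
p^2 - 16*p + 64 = (p - 8)^2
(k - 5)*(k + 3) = k^2 - 2*k - 15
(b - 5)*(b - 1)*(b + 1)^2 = b^4 - 4*b^3 - 6*b^2 + 4*b + 5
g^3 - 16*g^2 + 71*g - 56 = (g - 8)*(g - 7)*(g - 1)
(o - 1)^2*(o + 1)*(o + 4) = o^4 + 3*o^3 - 5*o^2 - 3*o + 4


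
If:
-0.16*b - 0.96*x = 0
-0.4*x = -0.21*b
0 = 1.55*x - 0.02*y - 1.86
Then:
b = 0.00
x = 0.00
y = -93.00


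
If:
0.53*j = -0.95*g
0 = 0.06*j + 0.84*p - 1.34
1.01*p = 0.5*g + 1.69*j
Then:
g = -0.61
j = 1.09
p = 1.52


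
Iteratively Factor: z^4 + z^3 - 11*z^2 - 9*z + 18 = (z + 2)*(z^3 - z^2 - 9*z + 9) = (z - 3)*(z + 2)*(z^2 + 2*z - 3) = (z - 3)*(z + 2)*(z + 3)*(z - 1)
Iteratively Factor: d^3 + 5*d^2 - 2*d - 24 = (d - 2)*(d^2 + 7*d + 12) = (d - 2)*(d + 4)*(d + 3)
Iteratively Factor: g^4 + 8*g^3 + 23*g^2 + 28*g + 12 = (g + 2)*(g^3 + 6*g^2 + 11*g + 6) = (g + 2)*(g + 3)*(g^2 + 3*g + 2) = (g + 1)*(g + 2)*(g + 3)*(g + 2)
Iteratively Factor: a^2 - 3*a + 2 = (a - 1)*(a - 2)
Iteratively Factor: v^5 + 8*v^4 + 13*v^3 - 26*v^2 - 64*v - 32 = (v + 4)*(v^4 + 4*v^3 - 3*v^2 - 14*v - 8) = (v + 1)*(v + 4)*(v^3 + 3*v^2 - 6*v - 8) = (v - 2)*(v + 1)*(v + 4)*(v^2 + 5*v + 4) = (v - 2)*(v + 1)*(v + 4)^2*(v + 1)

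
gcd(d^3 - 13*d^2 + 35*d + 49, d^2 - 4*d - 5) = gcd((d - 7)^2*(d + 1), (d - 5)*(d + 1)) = d + 1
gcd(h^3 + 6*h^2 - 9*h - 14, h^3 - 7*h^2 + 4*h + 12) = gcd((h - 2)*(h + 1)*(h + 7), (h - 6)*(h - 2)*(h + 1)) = h^2 - h - 2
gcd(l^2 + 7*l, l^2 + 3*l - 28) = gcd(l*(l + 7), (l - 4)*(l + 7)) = l + 7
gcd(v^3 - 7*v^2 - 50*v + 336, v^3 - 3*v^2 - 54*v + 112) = v^2 - v - 56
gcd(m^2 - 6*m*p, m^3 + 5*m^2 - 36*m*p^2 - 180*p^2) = -m + 6*p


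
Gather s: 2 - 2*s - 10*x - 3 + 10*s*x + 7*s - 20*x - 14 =s*(10*x + 5) - 30*x - 15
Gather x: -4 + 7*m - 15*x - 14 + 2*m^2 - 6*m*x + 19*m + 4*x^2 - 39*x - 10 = 2*m^2 + 26*m + 4*x^2 + x*(-6*m - 54) - 28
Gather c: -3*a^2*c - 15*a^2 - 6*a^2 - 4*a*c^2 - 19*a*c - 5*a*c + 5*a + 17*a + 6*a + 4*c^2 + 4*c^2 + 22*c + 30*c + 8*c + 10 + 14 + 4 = -21*a^2 + 28*a + c^2*(8 - 4*a) + c*(-3*a^2 - 24*a + 60) + 28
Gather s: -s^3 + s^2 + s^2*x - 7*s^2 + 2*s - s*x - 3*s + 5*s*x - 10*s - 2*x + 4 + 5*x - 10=-s^3 + s^2*(x - 6) + s*(4*x - 11) + 3*x - 6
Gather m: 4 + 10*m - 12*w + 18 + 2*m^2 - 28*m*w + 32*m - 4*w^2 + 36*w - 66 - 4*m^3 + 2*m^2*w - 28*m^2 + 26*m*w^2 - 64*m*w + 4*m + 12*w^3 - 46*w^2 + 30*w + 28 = -4*m^3 + m^2*(2*w - 26) + m*(26*w^2 - 92*w + 46) + 12*w^3 - 50*w^2 + 54*w - 16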